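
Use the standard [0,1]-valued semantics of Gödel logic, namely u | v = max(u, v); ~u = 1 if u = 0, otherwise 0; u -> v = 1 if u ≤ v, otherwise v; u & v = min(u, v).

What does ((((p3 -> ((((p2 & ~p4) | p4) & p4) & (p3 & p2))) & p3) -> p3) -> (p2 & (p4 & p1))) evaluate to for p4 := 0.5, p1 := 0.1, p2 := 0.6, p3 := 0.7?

~p4: Gödel ¬ of 0.5 = 0 (operand ≠ 0)
(p2 & ~p4) = min(0.6, 0) = 0
((p2 & ~p4) | p4) = max(0, 0.5) = 0.5
(((p2 & ~p4) | p4) & p4) = min(0.5, 0.5) = 0.5
(p3 & p2) = min(0.7, 0.6) = 0.6
((((p2 & ~p4) | p4) & p4) & (p3 & p2)) = min(0.5, 0.6) = 0.5
(p3 -> ((((p2 & ~p4) | p4) & p4) & (p3 & p2))): 0.7 > 0.5, so result = 0.5
((p3 -> ((((p2 & ~p4) | p4) & p4) & (p3 & p2))) & p3) = min(0.5, 0.7) = 0.5
(((p3 -> ((((p2 & ~p4) | p4) & p4) & (p3 & p2))) & p3) -> p3): 0.5 ≤ 0.7, so result = 1
(p4 & p1) = min(0.5, 0.1) = 0.1
(p2 & (p4 & p1)) = min(0.6, 0.1) = 0.1
((((p3 -> ((((p2 & ~p4) | p4) & p4) & (p3 & p2))) & p3) -> p3) -> (p2 & (p4 & p1))): 1 > 0.1, so result = 0.1

0.10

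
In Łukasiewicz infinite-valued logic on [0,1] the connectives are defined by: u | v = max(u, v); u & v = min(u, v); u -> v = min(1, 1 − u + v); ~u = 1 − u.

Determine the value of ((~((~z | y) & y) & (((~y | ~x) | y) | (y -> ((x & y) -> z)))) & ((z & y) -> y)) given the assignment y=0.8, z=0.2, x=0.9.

0.20

~z: Łukasiewicz ¬ gives 1 − 0.2 = 0.8
(~z | y) = max(0.8, 0.8) = 0.8
((~z | y) & y) = min(0.8, 0.8) = 0.8
~((~z | y) & y): Łukasiewicz ¬ gives 1 − 0.8 = 0.2
~y: Łukasiewicz ¬ gives 1 − 0.8 = 0.2
~x: Łukasiewicz ¬ gives 1 − 0.9 = 0.1
(~y | ~x) = max(0.2, 0.1) = 0.2
((~y | ~x) | y) = max(0.2, 0.8) = 0.8
(x & y) = min(0.9, 0.8) = 0.8
((x & y) -> z): min(1, 1 − 0.8 + 0.2) = 0.4
(y -> ((x & y) -> z)): min(1, 1 − 0.8 + 0.4) = 0.6
(((~y | ~x) | y) | (y -> ((x & y) -> z))) = max(0.8, 0.6) = 0.8
(~((~z | y) & y) & (((~y | ~x) | y) | (y -> ((x & y) -> z)))) = min(0.2, 0.8) = 0.2
(z & y) = min(0.2, 0.8) = 0.2
((z & y) -> y): min(1, 1 − 0.2 + 0.8) = 1
((~((~z | y) & y) & (((~y | ~x) | y) | (y -> ((x & y) -> z)))) & ((z & y) -> y)) = min(0.2, 1) = 0.2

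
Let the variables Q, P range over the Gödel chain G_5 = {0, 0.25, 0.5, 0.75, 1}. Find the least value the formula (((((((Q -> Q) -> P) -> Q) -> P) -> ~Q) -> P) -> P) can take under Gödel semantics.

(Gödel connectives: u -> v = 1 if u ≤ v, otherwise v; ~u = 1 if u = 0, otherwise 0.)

The minimum is attained at Q = 0.25, P = 0.25:
  (Q -> Q): 0.25 ≤ 0.25, so result = 1
  ((Q -> Q) -> P): 1 > 0.25, so result = 0.25
  (((Q -> Q) -> P) -> Q): 0.25 ≤ 0.25, so result = 1
  ((((Q -> Q) -> P) -> Q) -> P): 1 > 0.25, so result = 0.25
  ~Q: Gödel ¬ of 0.25 = 0 (operand ≠ 0)
  (((((Q -> Q) -> P) -> Q) -> P) -> ~Q): 0.25 > 0, so result = 0
  ((((((Q -> Q) -> P) -> Q) -> P) -> ~Q) -> P): 0 ≤ 0.25, so result = 1
  (((((((Q -> Q) -> P) -> Q) -> P) -> ~Q) -> P) -> P): 1 > 0.25, so result = 0.25
Checking all 25 assignments confirms none give a value below 0.25.

0.25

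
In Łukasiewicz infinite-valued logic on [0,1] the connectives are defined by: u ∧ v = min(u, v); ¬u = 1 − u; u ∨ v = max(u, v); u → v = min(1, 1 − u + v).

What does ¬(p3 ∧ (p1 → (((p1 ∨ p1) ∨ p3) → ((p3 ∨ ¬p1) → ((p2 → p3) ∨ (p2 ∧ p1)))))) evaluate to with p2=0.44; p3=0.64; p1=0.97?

0.36

(p1 ∨ p1) = max(0.97, 0.97) = 0.97
((p1 ∨ p1) ∨ p3) = max(0.97, 0.64) = 0.97
¬p1: Łukasiewicz ¬ gives 1 − 0.97 = 0.03
(p3 ∨ ¬p1) = max(0.64, 0.03) = 0.64
(p2 → p3): min(1, 1 − 0.44 + 0.64) = 1
(p2 ∧ p1) = min(0.44, 0.97) = 0.44
((p2 → p3) ∨ (p2 ∧ p1)) = max(1, 0.44) = 1
((p3 ∨ ¬p1) → ((p2 → p3) ∨ (p2 ∧ p1))): min(1, 1 − 0.64 + 1) = 1
(((p1 ∨ p1) ∨ p3) → ((p3 ∨ ¬p1) → ((p2 → p3) ∨ (p2 ∧ p1)))): min(1, 1 − 0.97 + 1) = 1
(p1 → (((p1 ∨ p1) ∨ p3) → ((p3 ∨ ¬p1) → ((p2 → p3) ∨ (p2 ∧ p1))))): min(1, 1 − 0.97 + 1) = 1
(p3 ∧ (p1 → (((p1 ∨ p1) ∨ p3) → ((p3 ∨ ¬p1) → ((p2 → p3) ∨ (p2 ∧ p1)))))) = min(0.64, 1) = 0.64
¬(p3 ∧ (p1 → (((p1 ∨ p1) ∨ p3) → ((p3 ∨ ¬p1) → ((p2 → p3) ∨ (p2 ∧ p1)))))): Łukasiewicz ¬ gives 1 − 0.64 = 0.36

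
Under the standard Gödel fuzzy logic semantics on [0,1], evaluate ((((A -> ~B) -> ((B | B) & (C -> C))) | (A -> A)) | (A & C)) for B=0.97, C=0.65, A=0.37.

1.00

~B: Gödel ¬ of 0.97 = 0 (operand ≠ 0)
(A -> ~B): 0.37 > 0, so result = 0
(B | B) = max(0.97, 0.97) = 0.97
(C -> C): 0.65 ≤ 0.65, so result = 1
((B | B) & (C -> C)) = min(0.97, 1) = 0.97
((A -> ~B) -> ((B | B) & (C -> C))): 0 ≤ 0.97, so result = 1
(A -> A): 0.37 ≤ 0.37, so result = 1
(((A -> ~B) -> ((B | B) & (C -> C))) | (A -> A)) = max(1, 1) = 1
(A & C) = min(0.37, 0.65) = 0.37
((((A -> ~B) -> ((B | B) & (C -> C))) | (A -> A)) | (A & C)) = max(1, 0.37) = 1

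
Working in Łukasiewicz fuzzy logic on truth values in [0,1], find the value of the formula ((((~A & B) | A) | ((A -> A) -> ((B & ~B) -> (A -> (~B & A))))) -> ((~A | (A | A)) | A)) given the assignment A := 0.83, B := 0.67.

~A: Łukasiewicz ¬ gives 1 − 0.83 = 0.17
(~A & B) = min(0.17, 0.67) = 0.17
((~A & B) | A) = max(0.17, 0.83) = 0.83
(A -> A): min(1, 1 − 0.83 + 0.83) = 1
~B: Łukasiewicz ¬ gives 1 − 0.67 = 0.33
(B & ~B) = min(0.67, 0.33) = 0.33
~B: Łukasiewicz ¬ gives 1 − 0.67 = 0.33
(~B & A) = min(0.33, 0.83) = 0.33
(A -> (~B & A)): min(1, 1 − 0.83 + 0.33) = 0.5
((B & ~B) -> (A -> (~B & A))): min(1, 1 − 0.33 + 0.5) = 1
((A -> A) -> ((B & ~B) -> (A -> (~B & A)))): min(1, 1 − 1 + 1) = 1
(((~A & B) | A) | ((A -> A) -> ((B & ~B) -> (A -> (~B & A))))) = max(0.83, 1) = 1
~A: Łukasiewicz ¬ gives 1 − 0.83 = 0.17
(A | A) = max(0.83, 0.83) = 0.83
(~A | (A | A)) = max(0.17, 0.83) = 0.83
((~A | (A | A)) | A) = max(0.83, 0.83) = 0.83
((((~A & B) | A) | ((A -> A) -> ((B & ~B) -> (A -> (~B & A))))) -> ((~A | (A | A)) | A)): min(1, 1 − 1 + 0.83) = 0.83

0.83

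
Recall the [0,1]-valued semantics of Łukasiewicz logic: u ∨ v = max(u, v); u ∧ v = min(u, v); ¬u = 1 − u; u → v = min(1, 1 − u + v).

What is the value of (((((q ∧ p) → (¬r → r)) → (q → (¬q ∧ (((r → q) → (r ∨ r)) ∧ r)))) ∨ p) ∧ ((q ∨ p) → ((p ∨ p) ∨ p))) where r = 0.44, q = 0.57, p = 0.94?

(q ∧ p) = min(0.57, 0.94) = 0.57
¬r: Łukasiewicz ¬ gives 1 − 0.44 = 0.56
(¬r → r): min(1, 1 − 0.56 + 0.44) = 0.88
((q ∧ p) → (¬r → r)): min(1, 1 − 0.57 + 0.88) = 1
¬q: Łukasiewicz ¬ gives 1 − 0.57 = 0.43
(r → q): min(1, 1 − 0.44 + 0.57) = 1
(r ∨ r) = max(0.44, 0.44) = 0.44
((r → q) → (r ∨ r)): min(1, 1 − 1 + 0.44) = 0.44
(((r → q) → (r ∨ r)) ∧ r) = min(0.44, 0.44) = 0.44
(¬q ∧ (((r → q) → (r ∨ r)) ∧ r)) = min(0.43, 0.44) = 0.43
(q → (¬q ∧ (((r → q) → (r ∨ r)) ∧ r))): min(1, 1 − 0.57 + 0.43) = 0.86
(((q ∧ p) → (¬r → r)) → (q → (¬q ∧ (((r → q) → (r ∨ r)) ∧ r)))): min(1, 1 − 1 + 0.86) = 0.86
((((q ∧ p) → (¬r → r)) → (q → (¬q ∧ (((r → q) → (r ∨ r)) ∧ r)))) ∨ p) = max(0.86, 0.94) = 0.94
(q ∨ p) = max(0.57, 0.94) = 0.94
(p ∨ p) = max(0.94, 0.94) = 0.94
((p ∨ p) ∨ p) = max(0.94, 0.94) = 0.94
((q ∨ p) → ((p ∨ p) ∨ p)): min(1, 1 − 0.94 + 0.94) = 1
(((((q ∧ p) → (¬r → r)) → (q → (¬q ∧ (((r → q) → (r ∨ r)) ∧ r)))) ∨ p) ∧ ((q ∨ p) → ((p ∨ p) ∨ p))) = min(0.94, 1) = 0.94

0.94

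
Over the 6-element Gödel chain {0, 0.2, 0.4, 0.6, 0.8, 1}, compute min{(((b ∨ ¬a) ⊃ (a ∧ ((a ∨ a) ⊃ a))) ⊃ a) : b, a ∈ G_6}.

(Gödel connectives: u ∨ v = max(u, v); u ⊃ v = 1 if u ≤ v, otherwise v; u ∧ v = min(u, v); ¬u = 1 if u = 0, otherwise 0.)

The minimum is attained at b = 0, a = 0.2:
  ¬a: Gödel ¬ of 0.2 = 0 (operand ≠ 0)
  (b ∨ ¬a) = max(0, 0) = 0
  (a ∨ a) = max(0.2, 0.2) = 0.2
  ((a ∨ a) ⊃ a): 0.2 ≤ 0.2, so result = 1
  (a ∧ ((a ∨ a) ⊃ a)) = min(0.2, 1) = 0.2
  ((b ∨ ¬a) ⊃ (a ∧ ((a ∨ a) ⊃ a))): 0 ≤ 0.2, so result = 1
  (((b ∨ ¬a) ⊃ (a ∧ ((a ∨ a) ⊃ a))) ⊃ a): 1 > 0.2, so result = 0.2
Checking all 36 assignments confirms none give a value below 0.20.

0.20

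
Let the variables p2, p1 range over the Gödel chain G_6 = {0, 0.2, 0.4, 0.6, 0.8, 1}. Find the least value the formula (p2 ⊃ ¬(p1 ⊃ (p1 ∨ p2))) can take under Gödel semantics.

The minimum is attained at p2 = 0.2, p1 = 0:
  (p1 ∨ p2) = max(0, 0.2) = 0.2
  (p1 ⊃ (p1 ∨ p2)): 0 ≤ 0.2, so result = 1
  ¬(p1 ⊃ (p1 ∨ p2)): Gödel ¬ of 1 = 0 (operand ≠ 0)
  (p2 ⊃ ¬(p1 ⊃ (p1 ∨ p2))): 0.2 > 0, so result = 0
Checking all 36 assignments confirms none give a value below 0.00.

0.00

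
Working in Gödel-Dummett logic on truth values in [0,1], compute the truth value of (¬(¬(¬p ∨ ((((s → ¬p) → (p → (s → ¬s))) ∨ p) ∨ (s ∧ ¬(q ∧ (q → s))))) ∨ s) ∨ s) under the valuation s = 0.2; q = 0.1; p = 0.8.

0.20

¬p: Gödel ¬ of 0.8 = 0 (operand ≠ 0)
¬p: Gödel ¬ of 0.8 = 0 (operand ≠ 0)
(s → ¬p): 0.2 > 0, so result = 0
¬s: Gödel ¬ of 0.2 = 0 (operand ≠ 0)
(s → ¬s): 0.2 > 0, so result = 0
(p → (s → ¬s)): 0.8 > 0, so result = 0
((s → ¬p) → (p → (s → ¬s))): 0 ≤ 0, so result = 1
(((s → ¬p) → (p → (s → ¬s))) ∨ p) = max(1, 0.8) = 1
(q → s): 0.1 ≤ 0.2, so result = 1
(q ∧ (q → s)) = min(0.1, 1) = 0.1
¬(q ∧ (q → s)): Gödel ¬ of 0.1 = 0 (operand ≠ 0)
(s ∧ ¬(q ∧ (q → s))) = min(0.2, 0) = 0
((((s → ¬p) → (p → (s → ¬s))) ∨ p) ∨ (s ∧ ¬(q ∧ (q → s)))) = max(1, 0) = 1
(¬p ∨ ((((s → ¬p) → (p → (s → ¬s))) ∨ p) ∨ (s ∧ ¬(q ∧ (q → s))))) = max(0, 1) = 1
¬(¬p ∨ ((((s → ¬p) → (p → (s → ¬s))) ∨ p) ∨ (s ∧ ¬(q ∧ (q → s))))): Gödel ¬ of 1 = 0 (operand ≠ 0)
(¬(¬p ∨ ((((s → ¬p) → (p → (s → ¬s))) ∨ p) ∨ (s ∧ ¬(q ∧ (q → s))))) ∨ s) = max(0, 0.2) = 0.2
¬(¬(¬p ∨ ((((s → ¬p) → (p → (s → ¬s))) ∨ p) ∨ (s ∧ ¬(q ∧ (q → s))))) ∨ s): Gödel ¬ of 0.2 = 0 (operand ≠ 0)
(¬(¬(¬p ∨ ((((s → ¬p) → (p → (s → ¬s))) ∨ p) ∨ (s ∧ ¬(q ∧ (q → s))))) ∨ s) ∨ s) = max(0, 0.2) = 0.2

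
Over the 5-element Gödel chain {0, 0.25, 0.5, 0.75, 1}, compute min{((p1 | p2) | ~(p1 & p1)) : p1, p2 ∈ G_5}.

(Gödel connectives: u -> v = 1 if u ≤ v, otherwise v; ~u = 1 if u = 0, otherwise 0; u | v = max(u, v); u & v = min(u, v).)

The minimum is attained at p1 = 0.25, p2 = 0:
  (p1 | p2) = max(0.25, 0) = 0.25
  (p1 & p1) = min(0.25, 0.25) = 0.25
  ~(p1 & p1): Gödel ¬ of 0.25 = 0 (operand ≠ 0)
  ((p1 | p2) | ~(p1 & p1)) = max(0.25, 0) = 0.25
Checking all 25 assignments confirms none give a value below 0.25.

0.25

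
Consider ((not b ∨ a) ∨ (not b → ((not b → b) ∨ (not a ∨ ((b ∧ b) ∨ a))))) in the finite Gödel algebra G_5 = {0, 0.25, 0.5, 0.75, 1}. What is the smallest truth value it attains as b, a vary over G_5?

Every assignment gives 1. For instance at b = 0, a = 0:
  not b: Gödel ¬ of 0 = 1 (operand is 0)
  (not b ∨ a) = max(1, 0) = 1
  not b: Gödel ¬ of 0 = 1 (operand is 0)
  not b: Gödel ¬ of 0 = 1 (operand is 0)
  (not b → b): 1 > 0, so result = 0
  not a: Gödel ¬ of 0 = 1 (operand is 0)
  (b ∧ b) = min(0, 0) = 0
  ((b ∧ b) ∨ a) = max(0, 0) = 0
  (not a ∨ ((b ∧ b) ∨ a)) = max(1, 0) = 1
  ((not b → b) ∨ (not a ∨ ((b ∧ b) ∨ a))) = max(0, 1) = 1
  (not b → ((not b → b) ∨ (not a ∨ ((b ∧ b) ∨ a)))): 1 ≤ 1, so result = 1
  ((not b ∨ a) ∨ (not b → ((not b → b) ∨ (not a ∨ ((b ∧ b) ∨ a))))) = max(1, 1) = 1
All 25 assignments give value 1 — the formula is a G_5-tautology.

1.00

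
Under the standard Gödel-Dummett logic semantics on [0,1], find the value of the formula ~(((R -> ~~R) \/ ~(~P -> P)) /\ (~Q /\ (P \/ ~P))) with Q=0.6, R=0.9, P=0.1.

~R: Gödel ¬ of 0.9 = 0 (operand ≠ 0)
~~R: Gödel ¬ of 0 = 1 (operand is 0)
(R -> ~~R): 0.9 ≤ 1, so result = 1
~P: Gödel ¬ of 0.1 = 0 (operand ≠ 0)
(~P -> P): 0 ≤ 0.1, so result = 1
~(~P -> P): Gödel ¬ of 1 = 0 (operand ≠ 0)
((R -> ~~R) \/ ~(~P -> P)) = max(1, 0) = 1
~Q: Gödel ¬ of 0.6 = 0 (operand ≠ 0)
~P: Gödel ¬ of 0.1 = 0 (operand ≠ 0)
(P \/ ~P) = max(0.1, 0) = 0.1
(~Q /\ (P \/ ~P)) = min(0, 0.1) = 0
(((R -> ~~R) \/ ~(~P -> P)) /\ (~Q /\ (P \/ ~P))) = min(1, 0) = 0
~(((R -> ~~R) \/ ~(~P -> P)) /\ (~Q /\ (P \/ ~P))): Gödel ¬ of 0 = 1 (operand is 0)

1.00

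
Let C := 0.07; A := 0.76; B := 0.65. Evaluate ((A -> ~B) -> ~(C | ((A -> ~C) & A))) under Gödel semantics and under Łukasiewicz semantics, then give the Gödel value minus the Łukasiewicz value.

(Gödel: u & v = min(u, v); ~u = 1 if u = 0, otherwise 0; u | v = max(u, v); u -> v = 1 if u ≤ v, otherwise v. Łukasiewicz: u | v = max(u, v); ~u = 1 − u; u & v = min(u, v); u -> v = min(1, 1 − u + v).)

0.35

Gödel evaluation:
  ~B: Gödel ¬ of 0.65 = 0 (operand ≠ 0)
  (A -> ~B): 0.76 > 0, so result = 0
  ~C: Gödel ¬ of 0.07 = 0 (operand ≠ 0)
  (A -> ~C): 0.76 > 0, so result = 0
  ((A -> ~C) & A) = min(0, 0.76) = 0
  (C | ((A -> ~C) & A)) = max(0.07, 0) = 0.07
  ~(C | ((A -> ~C) & A)): Gödel ¬ of 0.07 = 0 (operand ≠ 0)
  ((A -> ~B) -> ~(C | ((A -> ~C) & A))): 0 ≤ 0, so result = 1
  Gödel value = 1
Łukasiewicz evaluation:
  ~B: Łukasiewicz ¬ gives 1 − 0.65 = 0.35
  (A -> ~B): min(1, 1 − 0.76 + 0.35) = 0.59
  ~C: Łukasiewicz ¬ gives 1 − 0.07 = 0.93
  (A -> ~C): min(1, 1 − 0.76 + 0.93) = 1
  ((A -> ~C) & A) = min(1, 0.76) = 0.76
  (C | ((A -> ~C) & A)) = max(0.07, 0.76) = 0.76
  ~(C | ((A -> ~C) & A)): Łukasiewicz ¬ gives 1 − 0.76 = 0.24
  ((A -> ~B) -> ~(C | ((A -> ~C) & A))): min(1, 1 − 0.59 + 0.24) = 0.65
  Łukasiewicz value = 0.65
Difference: 1 − 0.65 = 0.35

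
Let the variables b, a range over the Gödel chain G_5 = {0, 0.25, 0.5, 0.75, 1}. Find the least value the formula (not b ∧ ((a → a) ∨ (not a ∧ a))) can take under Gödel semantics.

0.00

The minimum is attained at b = 0.25, a = 0:
  not b: Gödel ¬ of 0.25 = 0 (operand ≠ 0)
  (a → a): 0 ≤ 0, so result = 1
  not a: Gödel ¬ of 0 = 1 (operand is 0)
  (not a ∧ a) = min(1, 0) = 0
  ((a → a) ∨ (not a ∧ a)) = max(1, 0) = 1
  (not b ∧ ((a → a) ∨ (not a ∧ a))) = min(0, 1) = 0
Checking all 25 assignments confirms none give a value below 0.00.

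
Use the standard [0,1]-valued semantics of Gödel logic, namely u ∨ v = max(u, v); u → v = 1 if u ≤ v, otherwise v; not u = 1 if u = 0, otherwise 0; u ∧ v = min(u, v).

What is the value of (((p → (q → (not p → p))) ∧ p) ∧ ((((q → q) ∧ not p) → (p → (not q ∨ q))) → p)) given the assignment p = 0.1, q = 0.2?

not p: Gödel ¬ of 0.1 = 0 (operand ≠ 0)
(not p → p): 0 ≤ 0.1, so result = 1
(q → (not p → p)): 0.2 ≤ 1, so result = 1
(p → (q → (not p → p))): 0.1 ≤ 1, so result = 1
((p → (q → (not p → p))) ∧ p) = min(1, 0.1) = 0.1
(q → q): 0.2 ≤ 0.2, so result = 1
not p: Gödel ¬ of 0.1 = 0 (operand ≠ 0)
((q → q) ∧ not p) = min(1, 0) = 0
not q: Gödel ¬ of 0.2 = 0 (operand ≠ 0)
(not q ∨ q) = max(0, 0.2) = 0.2
(p → (not q ∨ q)): 0.1 ≤ 0.2, so result = 1
(((q → q) ∧ not p) → (p → (not q ∨ q))): 0 ≤ 1, so result = 1
((((q → q) ∧ not p) → (p → (not q ∨ q))) → p): 1 > 0.1, so result = 0.1
(((p → (q → (not p → p))) ∧ p) ∧ ((((q → q) ∧ not p) → (p → (not q ∨ q))) → p)) = min(0.1, 0.1) = 0.1

0.10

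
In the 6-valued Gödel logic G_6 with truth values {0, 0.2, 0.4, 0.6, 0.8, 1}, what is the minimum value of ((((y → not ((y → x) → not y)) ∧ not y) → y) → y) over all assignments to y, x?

0.20

The minimum is attained at y = 0.2, x = 0:
  (y → x): 0.2 > 0, so result = 0
  not y: Gödel ¬ of 0.2 = 0 (operand ≠ 0)
  ((y → x) → not y): 0 ≤ 0, so result = 1
  not ((y → x) → not y): Gödel ¬ of 1 = 0 (operand ≠ 0)
  (y → not ((y → x) → not y)): 0.2 > 0, so result = 0
  not y: Gödel ¬ of 0.2 = 0 (operand ≠ 0)
  ((y → not ((y → x) → not y)) ∧ not y) = min(0, 0) = 0
  (((y → not ((y → x) → not y)) ∧ not y) → y): 0 ≤ 0.2, so result = 1
  ((((y → not ((y → x) → not y)) ∧ not y) → y) → y): 1 > 0.2, so result = 0.2
Checking all 36 assignments confirms none give a value below 0.20.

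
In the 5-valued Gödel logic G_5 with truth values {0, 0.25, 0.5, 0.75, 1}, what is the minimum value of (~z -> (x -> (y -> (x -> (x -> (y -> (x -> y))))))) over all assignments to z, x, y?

1.00

Every assignment gives 1. For instance at z = 0, x = 0, y = 0:
  ~z: Gödel ¬ of 0 = 1 (operand is 0)
  (x -> y): 0 ≤ 0, so result = 1
  (y -> (x -> y)): 0 ≤ 1, so result = 1
  (x -> (y -> (x -> y))): 0 ≤ 1, so result = 1
  (x -> (x -> (y -> (x -> y)))): 0 ≤ 1, so result = 1
  (y -> (x -> (x -> (y -> (x -> y))))): 0 ≤ 1, so result = 1
  (x -> (y -> (x -> (x -> (y -> (x -> y)))))): 0 ≤ 1, so result = 1
  (~z -> (x -> (y -> (x -> (x -> (y -> (x -> y))))))): 1 ≤ 1, so result = 1
All 125 assignments give value 1 — the formula is a G_5-tautology.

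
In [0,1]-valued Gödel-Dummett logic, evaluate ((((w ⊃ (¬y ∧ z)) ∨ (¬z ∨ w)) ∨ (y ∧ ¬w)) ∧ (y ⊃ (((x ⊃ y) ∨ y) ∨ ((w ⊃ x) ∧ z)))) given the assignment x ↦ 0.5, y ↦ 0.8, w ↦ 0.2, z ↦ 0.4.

¬y: Gödel ¬ of 0.8 = 0 (operand ≠ 0)
(¬y ∧ z) = min(0, 0.4) = 0
(w ⊃ (¬y ∧ z)): 0.2 > 0, so result = 0
¬z: Gödel ¬ of 0.4 = 0 (operand ≠ 0)
(¬z ∨ w) = max(0, 0.2) = 0.2
((w ⊃ (¬y ∧ z)) ∨ (¬z ∨ w)) = max(0, 0.2) = 0.2
¬w: Gödel ¬ of 0.2 = 0 (operand ≠ 0)
(y ∧ ¬w) = min(0.8, 0) = 0
(((w ⊃ (¬y ∧ z)) ∨ (¬z ∨ w)) ∨ (y ∧ ¬w)) = max(0.2, 0) = 0.2
(x ⊃ y): 0.5 ≤ 0.8, so result = 1
((x ⊃ y) ∨ y) = max(1, 0.8) = 1
(w ⊃ x): 0.2 ≤ 0.5, so result = 1
((w ⊃ x) ∧ z) = min(1, 0.4) = 0.4
(((x ⊃ y) ∨ y) ∨ ((w ⊃ x) ∧ z)) = max(1, 0.4) = 1
(y ⊃ (((x ⊃ y) ∨ y) ∨ ((w ⊃ x) ∧ z))): 0.8 ≤ 1, so result = 1
((((w ⊃ (¬y ∧ z)) ∨ (¬z ∨ w)) ∨ (y ∧ ¬w)) ∧ (y ⊃ (((x ⊃ y) ∨ y) ∨ ((w ⊃ x) ∧ z)))) = min(0.2, 1) = 0.2

0.20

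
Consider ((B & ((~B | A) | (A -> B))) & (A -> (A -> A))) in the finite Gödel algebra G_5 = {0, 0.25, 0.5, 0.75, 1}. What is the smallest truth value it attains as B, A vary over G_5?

The minimum is attained at B = 0, A = 0:
  ~B: Gödel ¬ of 0 = 1 (operand is 0)
  (~B | A) = max(1, 0) = 1
  (A -> B): 0 ≤ 0, so result = 1
  ((~B | A) | (A -> B)) = max(1, 1) = 1
  (B & ((~B | A) | (A -> B))) = min(0, 1) = 0
  (A -> A): 0 ≤ 0, so result = 1
  (A -> (A -> A)): 0 ≤ 1, so result = 1
  ((B & ((~B | A) | (A -> B))) & (A -> (A -> A))) = min(0, 1) = 0
Checking all 25 assignments confirms none give a value below 0.00.

0.00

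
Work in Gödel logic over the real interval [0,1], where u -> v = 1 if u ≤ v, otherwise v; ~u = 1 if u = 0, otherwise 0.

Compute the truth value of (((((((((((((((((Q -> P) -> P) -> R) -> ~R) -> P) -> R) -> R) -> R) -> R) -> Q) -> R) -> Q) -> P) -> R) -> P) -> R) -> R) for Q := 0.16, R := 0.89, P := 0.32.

(Q -> P): 0.16 ≤ 0.32, so result = 1
((Q -> P) -> P): 1 > 0.32, so result = 0.32
(((Q -> P) -> P) -> R): 0.32 ≤ 0.89, so result = 1
~R: Gödel ¬ of 0.89 = 0 (operand ≠ 0)
((((Q -> P) -> P) -> R) -> ~R): 1 > 0, so result = 0
(((((Q -> P) -> P) -> R) -> ~R) -> P): 0 ≤ 0.32, so result = 1
((((((Q -> P) -> P) -> R) -> ~R) -> P) -> R): 1 > 0.89, so result = 0.89
(((((((Q -> P) -> P) -> R) -> ~R) -> P) -> R) -> R): 0.89 ≤ 0.89, so result = 1
((((((((Q -> P) -> P) -> R) -> ~R) -> P) -> R) -> R) -> R): 1 > 0.89, so result = 0.89
(((((((((Q -> P) -> P) -> R) -> ~R) -> P) -> R) -> R) -> R) -> R): 0.89 ≤ 0.89, so result = 1
((((((((((Q -> P) -> P) -> R) -> ~R) -> P) -> R) -> R) -> R) -> R) -> Q): 1 > 0.16, so result = 0.16
(((((((((((Q -> P) -> P) -> R) -> ~R) -> P) -> R) -> R) -> R) -> R) -> Q) -> R): 0.16 ≤ 0.89, so result = 1
((((((((((((Q -> P) -> P) -> R) -> ~R) -> P) -> R) -> R) -> R) -> R) -> Q) -> R) -> Q): 1 > 0.16, so result = 0.16
(((((((((((((Q -> P) -> P) -> R) -> ~R) -> P) -> R) -> R) -> R) -> R) -> Q) -> R) -> Q) -> P): 0.16 ≤ 0.32, so result = 1
((((((((((((((Q -> P) -> P) -> R) -> ~R) -> P) -> R) -> R) -> R) -> R) -> Q) -> R) -> Q) -> P) -> R): 1 > 0.89, so result = 0.89
(((((((((((((((Q -> P) -> P) -> R) -> ~R) -> P) -> R) -> R) -> R) -> R) -> Q) -> R) -> Q) -> P) -> R) -> P): 0.89 > 0.32, so result = 0.32
((((((((((((((((Q -> P) -> P) -> R) -> ~R) -> P) -> R) -> R) -> R) -> R) -> Q) -> R) -> Q) -> P) -> R) -> P) -> R): 0.32 ≤ 0.89, so result = 1
(((((((((((((((((Q -> P) -> P) -> R) -> ~R) -> P) -> R) -> R) -> R) -> R) -> Q) -> R) -> Q) -> P) -> R) -> P) -> R) -> R): 1 > 0.89, so result = 0.89

0.89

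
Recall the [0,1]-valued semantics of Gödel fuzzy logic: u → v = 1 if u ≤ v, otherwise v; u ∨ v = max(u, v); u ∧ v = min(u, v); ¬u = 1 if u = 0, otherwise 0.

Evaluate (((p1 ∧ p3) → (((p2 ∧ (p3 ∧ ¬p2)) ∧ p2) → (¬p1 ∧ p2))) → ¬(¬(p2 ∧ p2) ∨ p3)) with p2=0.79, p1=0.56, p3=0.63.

(p1 ∧ p3) = min(0.56, 0.63) = 0.56
¬p2: Gödel ¬ of 0.79 = 0 (operand ≠ 0)
(p3 ∧ ¬p2) = min(0.63, 0) = 0
(p2 ∧ (p3 ∧ ¬p2)) = min(0.79, 0) = 0
((p2 ∧ (p3 ∧ ¬p2)) ∧ p2) = min(0, 0.79) = 0
¬p1: Gödel ¬ of 0.56 = 0 (operand ≠ 0)
(¬p1 ∧ p2) = min(0, 0.79) = 0
(((p2 ∧ (p3 ∧ ¬p2)) ∧ p2) → (¬p1 ∧ p2)): 0 ≤ 0, so result = 1
((p1 ∧ p3) → (((p2 ∧ (p3 ∧ ¬p2)) ∧ p2) → (¬p1 ∧ p2))): 0.56 ≤ 1, so result = 1
(p2 ∧ p2) = min(0.79, 0.79) = 0.79
¬(p2 ∧ p2): Gödel ¬ of 0.79 = 0 (operand ≠ 0)
(¬(p2 ∧ p2) ∨ p3) = max(0, 0.63) = 0.63
¬(¬(p2 ∧ p2) ∨ p3): Gödel ¬ of 0.63 = 0 (operand ≠ 0)
(((p1 ∧ p3) → (((p2 ∧ (p3 ∧ ¬p2)) ∧ p2) → (¬p1 ∧ p2))) → ¬(¬(p2 ∧ p2) ∨ p3)): 1 > 0, so result = 0

0.00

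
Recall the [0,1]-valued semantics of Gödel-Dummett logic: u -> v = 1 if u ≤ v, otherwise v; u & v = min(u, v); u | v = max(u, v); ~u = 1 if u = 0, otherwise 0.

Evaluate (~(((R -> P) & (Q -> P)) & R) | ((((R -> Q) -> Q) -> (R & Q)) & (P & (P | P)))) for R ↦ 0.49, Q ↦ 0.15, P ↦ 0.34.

0.15

(R -> P): 0.49 > 0.34, so result = 0.34
(Q -> P): 0.15 ≤ 0.34, so result = 1
((R -> P) & (Q -> P)) = min(0.34, 1) = 0.34
(((R -> P) & (Q -> P)) & R) = min(0.34, 0.49) = 0.34
~(((R -> P) & (Q -> P)) & R): Gödel ¬ of 0.34 = 0 (operand ≠ 0)
(R -> Q): 0.49 > 0.15, so result = 0.15
((R -> Q) -> Q): 0.15 ≤ 0.15, so result = 1
(R & Q) = min(0.49, 0.15) = 0.15
(((R -> Q) -> Q) -> (R & Q)): 1 > 0.15, so result = 0.15
(P | P) = max(0.34, 0.34) = 0.34
(P & (P | P)) = min(0.34, 0.34) = 0.34
((((R -> Q) -> Q) -> (R & Q)) & (P & (P | P))) = min(0.15, 0.34) = 0.15
(~(((R -> P) & (Q -> P)) & R) | ((((R -> Q) -> Q) -> (R & Q)) & (P & (P | P)))) = max(0, 0.15) = 0.15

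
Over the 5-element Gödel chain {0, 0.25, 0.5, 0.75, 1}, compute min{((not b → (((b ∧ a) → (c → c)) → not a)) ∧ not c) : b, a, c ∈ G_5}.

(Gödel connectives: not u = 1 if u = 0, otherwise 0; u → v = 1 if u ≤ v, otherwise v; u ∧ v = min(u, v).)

0.00

The minimum is attained at b = 0, a = 0, c = 0.25:
  not b: Gödel ¬ of 0 = 1 (operand is 0)
  (b ∧ a) = min(0, 0) = 0
  (c → c): 0.25 ≤ 0.25, so result = 1
  ((b ∧ a) → (c → c)): 0 ≤ 1, so result = 1
  not a: Gödel ¬ of 0 = 1 (operand is 0)
  (((b ∧ a) → (c → c)) → not a): 1 ≤ 1, so result = 1
  (not b → (((b ∧ a) → (c → c)) → not a)): 1 ≤ 1, so result = 1
  not c: Gödel ¬ of 0.25 = 0 (operand ≠ 0)
  ((not b → (((b ∧ a) → (c → c)) → not a)) ∧ not c) = min(1, 0) = 0
Checking all 125 assignments confirms none give a value below 0.00.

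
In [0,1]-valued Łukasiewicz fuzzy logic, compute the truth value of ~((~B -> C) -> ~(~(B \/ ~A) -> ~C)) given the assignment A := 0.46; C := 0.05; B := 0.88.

0.93

~B: Łukasiewicz ¬ gives 1 − 0.88 = 0.12
(~B -> C): min(1, 1 − 0.12 + 0.05) = 0.93
~A: Łukasiewicz ¬ gives 1 − 0.46 = 0.54
(B \/ ~A) = max(0.88, 0.54) = 0.88
~(B \/ ~A): Łukasiewicz ¬ gives 1 − 0.88 = 0.12
~C: Łukasiewicz ¬ gives 1 − 0.05 = 0.95
(~(B \/ ~A) -> ~C): min(1, 1 − 0.12 + 0.95) = 1
~(~(B \/ ~A) -> ~C): Łukasiewicz ¬ gives 1 − 1 = 0
((~B -> C) -> ~(~(B \/ ~A) -> ~C)): min(1, 1 − 0.93 + 0) = 0.07
~((~B -> C) -> ~(~(B \/ ~A) -> ~C)): Łukasiewicz ¬ gives 1 − 0.07 = 0.93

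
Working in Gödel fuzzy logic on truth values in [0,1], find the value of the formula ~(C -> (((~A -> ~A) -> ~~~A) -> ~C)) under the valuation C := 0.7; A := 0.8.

0.00

~A: Gödel ¬ of 0.8 = 0 (operand ≠ 0)
~A: Gödel ¬ of 0.8 = 0 (operand ≠ 0)
(~A -> ~A): 0 ≤ 0, so result = 1
~A: Gödel ¬ of 0.8 = 0 (operand ≠ 0)
~~A: Gödel ¬ of 0 = 1 (operand is 0)
~~~A: Gödel ¬ of 1 = 0 (operand ≠ 0)
((~A -> ~A) -> ~~~A): 1 > 0, so result = 0
~C: Gödel ¬ of 0.7 = 0 (operand ≠ 0)
(((~A -> ~A) -> ~~~A) -> ~C): 0 ≤ 0, so result = 1
(C -> (((~A -> ~A) -> ~~~A) -> ~C)): 0.7 ≤ 1, so result = 1
~(C -> (((~A -> ~A) -> ~~~A) -> ~C)): Gödel ¬ of 1 = 0 (operand ≠ 0)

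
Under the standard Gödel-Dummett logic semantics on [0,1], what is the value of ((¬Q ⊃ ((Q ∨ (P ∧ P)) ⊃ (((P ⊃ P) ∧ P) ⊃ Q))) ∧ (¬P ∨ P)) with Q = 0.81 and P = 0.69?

¬Q: Gödel ¬ of 0.81 = 0 (operand ≠ 0)
(P ∧ P) = min(0.69, 0.69) = 0.69
(Q ∨ (P ∧ P)) = max(0.81, 0.69) = 0.81
(P ⊃ P): 0.69 ≤ 0.69, so result = 1
((P ⊃ P) ∧ P) = min(1, 0.69) = 0.69
(((P ⊃ P) ∧ P) ⊃ Q): 0.69 ≤ 0.81, so result = 1
((Q ∨ (P ∧ P)) ⊃ (((P ⊃ P) ∧ P) ⊃ Q)): 0.81 ≤ 1, so result = 1
(¬Q ⊃ ((Q ∨ (P ∧ P)) ⊃ (((P ⊃ P) ∧ P) ⊃ Q))): 0 ≤ 1, so result = 1
¬P: Gödel ¬ of 0.69 = 0 (operand ≠ 0)
(¬P ∨ P) = max(0, 0.69) = 0.69
((¬Q ⊃ ((Q ∨ (P ∧ P)) ⊃ (((P ⊃ P) ∧ P) ⊃ Q))) ∧ (¬P ∨ P)) = min(1, 0.69) = 0.69

0.69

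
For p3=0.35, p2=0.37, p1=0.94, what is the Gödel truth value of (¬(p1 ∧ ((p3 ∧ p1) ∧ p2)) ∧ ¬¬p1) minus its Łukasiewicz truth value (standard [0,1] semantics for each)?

-0.65

Gödel evaluation:
  (p3 ∧ p1) = min(0.35, 0.94) = 0.35
  ((p3 ∧ p1) ∧ p2) = min(0.35, 0.37) = 0.35
  (p1 ∧ ((p3 ∧ p1) ∧ p2)) = min(0.94, 0.35) = 0.35
  ¬(p1 ∧ ((p3 ∧ p1) ∧ p2)): Gödel ¬ of 0.35 = 0 (operand ≠ 0)
  ¬p1: Gödel ¬ of 0.94 = 0 (operand ≠ 0)
  ¬¬p1: Gödel ¬ of 0 = 1 (operand is 0)
  (¬(p1 ∧ ((p3 ∧ p1) ∧ p2)) ∧ ¬¬p1) = min(0, 1) = 0
  Gödel value = 0
Łukasiewicz evaluation:
  (p3 ∧ p1) = min(0.35, 0.94) = 0.35
  ((p3 ∧ p1) ∧ p2) = min(0.35, 0.37) = 0.35
  (p1 ∧ ((p3 ∧ p1) ∧ p2)) = min(0.94, 0.35) = 0.35
  ¬(p1 ∧ ((p3 ∧ p1) ∧ p2)): Łukasiewicz ¬ gives 1 − 0.35 = 0.65
  ¬p1: Łukasiewicz ¬ gives 1 − 0.94 = 0.06
  ¬¬p1: Łukasiewicz ¬ gives 1 − 0.06 = 0.94
  (¬(p1 ∧ ((p3 ∧ p1) ∧ p2)) ∧ ¬¬p1) = min(0.65, 0.94) = 0.65
  Łukasiewicz value = 0.65
Difference: 0 − 0.65 = -0.65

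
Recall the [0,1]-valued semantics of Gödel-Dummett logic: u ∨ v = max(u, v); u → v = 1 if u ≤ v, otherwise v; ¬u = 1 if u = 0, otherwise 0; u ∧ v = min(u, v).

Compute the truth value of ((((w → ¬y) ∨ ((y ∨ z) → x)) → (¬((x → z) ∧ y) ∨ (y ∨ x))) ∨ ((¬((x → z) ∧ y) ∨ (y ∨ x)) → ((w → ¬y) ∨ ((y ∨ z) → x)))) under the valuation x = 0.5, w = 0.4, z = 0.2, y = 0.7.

1.00

¬y: Gödel ¬ of 0.7 = 0 (operand ≠ 0)
(w → ¬y): 0.4 > 0, so result = 0
(y ∨ z) = max(0.7, 0.2) = 0.7
((y ∨ z) → x): 0.7 > 0.5, so result = 0.5
((w → ¬y) ∨ ((y ∨ z) → x)) = max(0, 0.5) = 0.5
(x → z): 0.5 > 0.2, so result = 0.2
((x → z) ∧ y) = min(0.2, 0.7) = 0.2
¬((x → z) ∧ y): Gödel ¬ of 0.2 = 0 (operand ≠ 0)
(y ∨ x) = max(0.7, 0.5) = 0.7
(¬((x → z) ∧ y) ∨ (y ∨ x)) = max(0, 0.7) = 0.7
(((w → ¬y) ∨ ((y ∨ z) → x)) → (¬((x → z) ∧ y) ∨ (y ∨ x))): 0.5 ≤ 0.7, so result = 1
(x → z): 0.5 > 0.2, so result = 0.2
((x → z) ∧ y) = min(0.2, 0.7) = 0.2
¬((x → z) ∧ y): Gödel ¬ of 0.2 = 0 (operand ≠ 0)
(y ∨ x) = max(0.7, 0.5) = 0.7
(¬((x → z) ∧ y) ∨ (y ∨ x)) = max(0, 0.7) = 0.7
¬y: Gödel ¬ of 0.7 = 0 (operand ≠ 0)
(w → ¬y): 0.4 > 0, so result = 0
(y ∨ z) = max(0.7, 0.2) = 0.7
((y ∨ z) → x): 0.7 > 0.5, so result = 0.5
((w → ¬y) ∨ ((y ∨ z) → x)) = max(0, 0.5) = 0.5
((¬((x → z) ∧ y) ∨ (y ∨ x)) → ((w → ¬y) ∨ ((y ∨ z) → x))): 0.7 > 0.5, so result = 0.5
((((w → ¬y) ∨ ((y ∨ z) → x)) → (¬((x → z) ∧ y) ∨ (y ∨ x))) ∨ ((¬((x → z) ∧ y) ∨ (y ∨ x)) → ((w → ¬y) ∨ ((y ∨ z) → x)))) = max(1, 0.5) = 1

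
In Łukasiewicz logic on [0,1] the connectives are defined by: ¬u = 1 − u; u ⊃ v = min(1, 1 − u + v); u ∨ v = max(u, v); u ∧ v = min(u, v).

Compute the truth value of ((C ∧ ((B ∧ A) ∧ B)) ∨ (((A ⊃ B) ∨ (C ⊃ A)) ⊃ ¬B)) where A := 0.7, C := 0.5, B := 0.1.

0.90

(B ∧ A) = min(0.1, 0.7) = 0.1
((B ∧ A) ∧ B) = min(0.1, 0.1) = 0.1
(C ∧ ((B ∧ A) ∧ B)) = min(0.5, 0.1) = 0.1
(A ⊃ B): min(1, 1 − 0.7 + 0.1) = 0.4
(C ⊃ A): min(1, 1 − 0.5 + 0.7) = 1
((A ⊃ B) ∨ (C ⊃ A)) = max(0.4, 1) = 1
¬B: Łukasiewicz ¬ gives 1 − 0.1 = 0.9
(((A ⊃ B) ∨ (C ⊃ A)) ⊃ ¬B): min(1, 1 − 1 + 0.9) = 0.9
((C ∧ ((B ∧ A) ∧ B)) ∨ (((A ⊃ B) ∨ (C ⊃ A)) ⊃ ¬B)) = max(0.1, 0.9) = 0.9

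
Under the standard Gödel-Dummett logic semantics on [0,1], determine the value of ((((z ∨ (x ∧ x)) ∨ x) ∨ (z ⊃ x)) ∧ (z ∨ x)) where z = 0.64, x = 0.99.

(x ∧ x) = min(0.99, 0.99) = 0.99
(z ∨ (x ∧ x)) = max(0.64, 0.99) = 0.99
((z ∨ (x ∧ x)) ∨ x) = max(0.99, 0.99) = 0.99
(z ⊃ x): 0.64 ≤ 0.99, so result = 1
(((z ∨ (x ∧ x)) ∨ x) ∨ (z ⊃ x)) = max(0.99, 1) = 1
(z ∨ x) = max(0.64, 0.99) = 0.99
((((z ∨ (x ∧ x)) ∨ x) ∨ (z ⊃ x)) ∧ (z ∨ x)) = min(1, 0.99) = 0.99

0.99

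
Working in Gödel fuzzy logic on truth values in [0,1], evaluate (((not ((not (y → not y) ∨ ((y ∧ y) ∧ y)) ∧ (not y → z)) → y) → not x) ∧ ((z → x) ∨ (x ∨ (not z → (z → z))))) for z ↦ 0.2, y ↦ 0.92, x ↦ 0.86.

not y: Gödel ¬ of 0.92 = 0 (operand ≠ 0)
(y → not y): 0.92 > 0, so result = 0
not (y → not y): Gödel ¬ of 0 = 1 (operand is 0)
(y ∧ y) = min(0.92, 0.92) = 0.92
((y ∧ y) ∧ y) = min(0.92, 0.92) = 0.92
(not (y → not y) ∨ ((y ∧ y) ∧ y)) = max(1, 0.92) = 1
not y: Gödel ¬ of 0.92 = 0 (operand ≠ 0)
(not y → z): 0 ≤ 0.2, so result = 1
((not (y → not y) ∨ ((y ∧ y) ∧ y)) ∧ (not y → z)) = min(1, 1) = 1
not ((not (y → not y) ∨ ((y ∧ y) ∧ y)) ∧ (not y → z)): Gödel ¬ of 1 = 0 (operand ≠ 0)
(not ((not (y → not y) ∨ ((y ∧ y) ∧ y)) ∧ (not y → z)) → y): 0 ≤ 0.92, so result = 1
not x: Gödel ¬ of 0.86 = 0 (operand ≠ 0)
((not ((not (y → not y) ∨ ((y ∧ y) ∧ y)) ∧ (not y → z)) → y) → not x): 1 > 0, so result = 0
(z → x): 0.2 ≤ 0.86, so result = 1
not z: Gödel ¬ of 0.2 = 0 (operand ≠ 0)
(z → z): 0.2 ≤ 0.2, so result = 1
(not z → (z → z)): 0 ≤ 1, so result = 1
(x ∨ (not z → (z → z))) = max(0.86, 1) = 1
((z → x) ∨ (x ∨ (not z → (z → z)))) = max(1, 1) = 1
(((not ((not (y → not y) ∨ ((y ∧ y) ∧ y)) ∧ (not y → z)) → y) → not x) ∧ ((z → x) ∨ (x ∨ (not z → (z → z))))) = min(0, 1) = 0

0.00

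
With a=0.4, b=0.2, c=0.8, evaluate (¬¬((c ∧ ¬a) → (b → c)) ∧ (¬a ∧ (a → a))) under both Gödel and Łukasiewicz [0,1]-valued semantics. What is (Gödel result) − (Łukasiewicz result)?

-0.60

Gödel evaluation:
  ¬a: Gödel ¬ of 0.4 = 0 (operand ≠ 0)
  (c ∧ ¬a) = min(0.8, 0) = 0
  (b → c): 0.2 ≤ 0.8, so result = 1
  ((c ∧ ¬a) → (b → c)): 0 ≤ 1, so result = 1
  ¬((c ∧ ¬a) → (b → c)): Gödel ¬ of 1 = 0 (operand ≠ 0)
  ¬¬((c ∧ ¬a) → (b → c)): Gödel ¬ of 0 = 1 (operand is 0)
  ¬a: Gödel ¬ of 0.4 = 0 (operand ≠ 0)
  (a → a): 0.4 ≤ 0.4, so result = 1
  (¬a ∧ (a → a)) = min(0, 1) = 0
  (¬¬((c ∧ ¬a) → (b → c)) ∧ (¬a ∧ (a → a))) = min(1, 0) = 0
  Gödel value = 0
Łukasiewicz evaluation:
  ¬a: Łukasiewicz ¬ gives 1 − 0.4 = 0.6
  (c ∧ ¬a) = min(0.8, 0.6) = 0.6
  (b → c): min(1, 1 − 0.2 + 0.8) = 1
  ((c ∧ ¬a) → (b → c)): min(1, 1 − 0.6 + 1) = 1
  ¬((c ∧ ¬a) → (b → c)): Łukasiewicz ¬ gives 1 − 1 = 0
  ¬¬((c ∧ ¬a) → (b → c)): Łukasiewicz ¬ gives 1 − 0 = 1
  ¬a: Łukasiewicz ¬ gives 1 − 0.4 = 0.6
  (a → a): min(1, 1 − 0.4 + 0.4) = 1
  (¬a ∧ (a → a)) = min(0.6, 1) = 0.6
  (¬¬((c ∧ ¬a) → (b → c)) ∧ (¬a ∧ (a → a))) = min(1, 0.6) = 0.6
  Łukasiewicz value = 0.6
Difference: 0 − 0.6 = -0.60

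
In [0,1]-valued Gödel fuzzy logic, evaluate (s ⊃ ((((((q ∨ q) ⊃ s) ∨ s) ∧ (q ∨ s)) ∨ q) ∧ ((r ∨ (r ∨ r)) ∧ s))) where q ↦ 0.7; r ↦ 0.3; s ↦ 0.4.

(q ∨ q) = max(0.7, 0.7) = 0.7
((q ∨ q) ⊃ s): 0.7 > 0.4, so result = 0.4
(((q ∨ q) ⊃ s) ∨ s) = max(0.4, 0.4) = 0.4
(q ∨ s) = max(0.7, 0.4) = 0.7
((((q ∨ q) ⊃ s) ∨ s) ∧ (q ∨ s)) = min(0.4, 0.7) = 0.4
(((((q ∨ q) ⊃ s) ∨ s) ∧ (q ∨ s)) ∨ q) = max(0.4, 0.7) = 0.7
(r ∨ r) = max(0.3, 0.3) = 0.3
(r ∨ (r ∨ r)) = max(0.3, 0.3) = 0.3
((r ∨ (r ∨ r)) ∧ s) = min(0.3, 0.4) = 0.3
((((((q ∨ q) ⊃ s) ∨ s) ∧ (q ∨ s)) ∨ q) ∧ ((r ∨ (r ∨ r)) ∧ s)) = min(0.7, 0.3) = 0.3
(s ⊃ ((((((q ∨ q) ⊃ s) ∨ s) ∧ (q ∨ s)) ∨ q) ∧ ((r ∨ (r ∨ r)) ∧ s))): 0.4 > 0.3, so result = 0.3

0.30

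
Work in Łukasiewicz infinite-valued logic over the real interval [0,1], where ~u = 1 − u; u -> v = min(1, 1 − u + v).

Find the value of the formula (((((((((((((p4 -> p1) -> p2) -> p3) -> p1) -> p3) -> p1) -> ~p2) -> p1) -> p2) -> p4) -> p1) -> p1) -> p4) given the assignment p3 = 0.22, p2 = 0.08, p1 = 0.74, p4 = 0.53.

0.53

(p4 -> p1): min(1, 1 − 0.53 + 0.74) = 1
((p4 -> p1) -> p2): min(1, 1 − 1 + 0.08) = 0.08
(((p4 -> p1) -> p2) -> p3): min(1, 1 − 0.08 + 0.22) = 1
((((p4 -> p1) -> p2) -> p3) -> p1): min(1, 1 − 1 + 0.74) = 0.74
(((((p4 -> p1) -> p2) -> p3) -> p1) -> p3): min(1, 1 − 0.74 + 0.22) = 0.48
((((((p4 -> p1) -> p2) -> p3) -> p1) -> p3) -> p1): min(1, 1 − 0.48 + 0.74) = 1
~p2: Łukasiewicz ¬ gives 1 − 0.08 = 0.92
(((((((p4 -> p1) -> p2) -> p3) -> p1) -> p3) -> p1) -> ~p2): min(1, 1 − 1 + 0.92) = 0.92
((((((((p4 -> p1) -> p2) -> p3) -> p1) -> p3) -> p1) -> ~p2) -> p1): min(1, 1 − 0.92 + 0.74) = 0.82
(((((((((p4 -> p1) -> p2) -> p3) -> p1) -> p3) -> p1) -> ~p2) -> p1) -> p2): min(1, 1 − 0.82 + 0.08) = 0.26
((((((((((p4 -> p1) -> p2) -> p3) -> p1) -> p3) -> p1) -> ~p2) -> p1) -> p2) -> p4): min(1, 1 − 0.26 + 0.53) = 1
(((((((((((p4 -> p1) -> p2) -> p3) -> p1) -> p3) -> p1) -> ~p2) -> p1) -> p2) -> p4) -> p1): min(1, 1 − 1 + 0.74) = 0.74
((((((((((((p4 -> p1) -> p2) -> p3) -> p1) -> p3) -> p1) -> ~p2) -> p1) -> p2) -> p4) -> p1) -> p1): min(1, 1 − 0.74 + 0.74) = 1
(((((((((((((p4 -> p1) -> p2) -> p3) -> p1) -> p3) -> p1) -> ~p2) -> p1) -> p2) -> p4) -> p1) -> p1) -> p4): min(1, 1 − 1 + 0.53) = 0.53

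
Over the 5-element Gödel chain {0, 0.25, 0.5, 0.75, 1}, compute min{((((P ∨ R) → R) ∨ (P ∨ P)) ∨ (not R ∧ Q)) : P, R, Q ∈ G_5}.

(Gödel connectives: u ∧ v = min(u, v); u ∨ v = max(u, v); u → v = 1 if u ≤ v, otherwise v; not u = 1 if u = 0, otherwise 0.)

0.25

The minimum is attained at P = 0.25, R = 0, Q = 0:
  (P ∨ R) = max(0.25, 0) = 0.25
  ((P ∨ R) → R): 0.25 > 0, so result = 0
  (P ∨ P) = max(0.25, 0.25) = 0.25
  (((P ∨ R) → R) ∨ (P ∨ P)) = max(0, 0.25) = 0.25
  not R: Gödel ¬ of 0 = 1 (operand is 0)
  (not R ∧ Q) = min(1, 0) = 0
  ((((P ∨ R) → R) ∨ (P ∨ P)) ∨ (not R ∧ Q)) = max(0.25, 0) = 0.25
Checking all 125 assignments confirms none give a value below 0.25.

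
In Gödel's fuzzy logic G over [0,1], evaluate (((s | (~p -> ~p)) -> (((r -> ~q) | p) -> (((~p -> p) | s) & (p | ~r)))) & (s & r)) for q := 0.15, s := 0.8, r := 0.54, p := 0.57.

~p: Gödel ¬ of 0.57 = 0 (operand ≠ 0)
~p: Gödel ¬ of 0.57 = 0 (operand ≠ 0)
(~p -> ~p): 0 ≤ 0, so result = 1
(s | (~p -> ~p)) = max(0.8, 1) = 1
~q: Gödel ¬ of 0.15 = 0 (operand ≠ 0)
(r -> ~q): 0.54 > 0, so result = 0
((r -> ~q) | p) = max(0, 0.57) = 0.57
~p: Gödel ¬ of 0.57 = 0 (operand ≠ 0)
(~p -> p): 0 ≤ 0.57, so result = 1
((~p -> p) | s) = max(1, 0.8) = 1
~r: Gödel ¬ of 0.54 = 0 (operand ≠ 0)
(p | ~r) = max(0.57, 0) = 0.57
(((~p -> p) | s) & (p | ~r)) = min(1, 0.57) = 0.57
(((r -> ~q) | p) -> (((~p -> p) | s) & (p | ~r))): 0.57 ≤ 0.57, so result = 1
((s | (~p -> ~p)) -> (((r -> ~q) | p) -> (((~p -> p) | s) & (p | ~r)))): 1 ≤ 1, so result = 1
(s & r) = min(0.8, 0.54) = 0.54
(((s | (~p -> ~p)) -> (((r -> ~q) | p) -> (((~p -> p) | s) & (p | ~r)))) & (s & r)) = min(1, 0.54) = 0.54

0.54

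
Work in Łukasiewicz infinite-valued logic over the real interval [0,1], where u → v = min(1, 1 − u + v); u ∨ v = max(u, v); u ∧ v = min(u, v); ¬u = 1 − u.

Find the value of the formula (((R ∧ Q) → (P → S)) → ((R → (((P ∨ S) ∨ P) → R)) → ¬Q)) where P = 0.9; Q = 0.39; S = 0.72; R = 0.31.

(R ∧ Q) = min(0.31, 0.39) = 0.31
(P → S): min(1, 1 − 0.9 + 0.72) = 0.82
((R ∧ Q) → (P → S)): min(1, 1 − 0.31 + 0.82) = 1
(P ∨ S) = max(0.9, 0.72) = 0.9
((P ∨ S) ∨ P) = max(0.9, 0.9) = 0.9
(((P ∨ S) ∨ P) → R): min(1, 1 − 0.9 + 0.31) = 0.41
(R → (((P ∨ S) ∨ P) → R)): min(1, 1 − 0.31 + 0.41) = 1
¬Q: Łukasiewicz ¬ gives 1 − 0.39 = 0.61
((R → (((P ∨ S) ∨ P) → R)) → ¬Q): min(1, 1 − 1 + 0.61) = 0.61
(((R ∧ Q) → (P → S)) → ((R → (((P ∨ S) ∨ P) → R)) → ¬Q)): min(1, 1 − 1 + 0.61) = 0.61

0.61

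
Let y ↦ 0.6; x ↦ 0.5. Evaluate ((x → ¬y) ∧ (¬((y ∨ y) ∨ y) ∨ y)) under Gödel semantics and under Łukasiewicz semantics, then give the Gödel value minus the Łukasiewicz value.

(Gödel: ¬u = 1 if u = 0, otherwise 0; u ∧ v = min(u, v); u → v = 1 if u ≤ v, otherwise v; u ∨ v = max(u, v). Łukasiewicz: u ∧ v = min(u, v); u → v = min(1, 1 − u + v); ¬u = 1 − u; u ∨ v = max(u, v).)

-0.60

Gödel evaluation:
  ¬y: Gödel ¬ of 0.6 = 0 (operand ≠ 0)
  (x → ¬y): 0.5 > 0, so result = 0
  (y ∨ y) = max(0.6, 0.6) = 0.6
  ((y ∨ y) ∨ y) = max(0.6, 0.6) = 0.6
  ¬((y ∨ y) ∨ y): Gödel ¬ of 0.6 = 0 (operand ≠ 0)
  (¬((y ∨ y) ∨ y) ∨ y) = max(0, 0.6) = 0.6
  ((x → ¬y) ∧ (¬((y ∨ y) ∨ y) ∨ y)) = min(0, 0.6) = 0
  Gödel value = 0
Łukasiewicz evaluation:
  ¬y: Łukasiewicz ¬ gives 1 − 0.6 = 0.4
  (x → ¬y): min(1, 1 − 0.5 + 0.4) = 0.9
  (y ∨ y) = max(0.6, 0.6) = 0.6
  ((y ∨ y) ∨ y) = max(0.6, 0.6) = 0.6
  ¬((y ∨ y) ∨ y): Łukasiewicz ¬ gives 1 − 0.6 = 0.4
  (¬((y ∨ y) ∨ y) ∨ y) = max(0.4, 0.6) = 0.6
  ((x → ¬y) ∧ (¬((y ∨ y) ∨ y) ∨ y)) = min(0.9, 0.6) = 0.6
  Łukasiewicz value = 0.6
Difference: 0 − 0.6 = -0.60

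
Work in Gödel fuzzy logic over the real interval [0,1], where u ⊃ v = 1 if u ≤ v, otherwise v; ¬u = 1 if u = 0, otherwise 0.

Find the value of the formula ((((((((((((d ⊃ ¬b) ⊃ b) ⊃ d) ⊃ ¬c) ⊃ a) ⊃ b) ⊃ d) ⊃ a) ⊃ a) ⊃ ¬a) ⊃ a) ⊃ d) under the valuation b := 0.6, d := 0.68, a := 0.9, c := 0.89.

0.68

¬b: Gödel ¬ of 0.6 = 0 (operand ≠ 0)
(d ⊃ ¬b): 0.68 > 0, so result = 0
((d ⊃ ¬b) ⊃ b): 0 ≤ 0.6, so result = 1
(((d ⊃ ¬b) ⊃ b) ⊃ d): 1 > 0.68, so result = 0.68
¬c: Gödel ¬ of 0.89 = 0 (operand ≠ 0)
((((d ⊃ ¬b) ⊃ b) ⊃ d) ⊃ ¬c): 0.68 > 0, so result = 0
(((((d ⊃ ¬b) ⊃ b) ⊃ d) ⊃ ¬c) ⊃ a): 0 ≤ 0.9, so result = 1
((((((d ⊃ ¬b) ⊃ b) ⊃ d) ⊃ ¬c) ⊃ a) ⊃ b): 1 > 0.6, so result = 0.6
(((((((d ⊃ ¬b) ⊃ b) ⊃ d) ⊃ ¬c) ⊃ a) ⊃ b) ⊃ d): 0.6 ≤ 0.68, so result = 1
((((((((d ⊃ ¬b) ⊃ b) ⊃ d) ⊃ ¬c) ⊃ a) ⊃ b) ⊃ d) ⊃ a): 1 > 0.9, so result = 0.9
(((((((((d ⊃ ¬b) ⊃ b) ⊃ d) ⊃ ¬c) ⊃ a) ⊃ b) ⊃ d) ⊃ a) ⊃ a): 0.9 ≤ 0.9, so result = 1
¬a: Gödel ¬ of 0.9 = 0 (operand ≠ 0)
((((((((((d ⊃ ¬b) ⊃ b) ⊃ d) ⊃ ¬c) ⊃ a) ⊃ b) ⊃ d) ⊃ a) ⊃ a) ⊃ ¬a): 1 > 0, so result = 0
(((((((((((d ⊃ ¬b) ⊃ b) ⊃ d) ⊃ ¬c) ⊃ a) ⊃ b) ⊃ d) ⊃ a) ⊃ a) ⊃ ¬a) ⊃ a): 0 ≤ 0.9, so result = 1
((((((((((((d ⊃ ¬b) ⊃ b) ⊃ d) ⊃ ¬c) ⊃ a) ⊃ b) ⊃ d) ⊃ a) ⊃ a) ⊃ ¬a) ⊃ a) ⊃ d): 1 > 0.68, so result = 0.68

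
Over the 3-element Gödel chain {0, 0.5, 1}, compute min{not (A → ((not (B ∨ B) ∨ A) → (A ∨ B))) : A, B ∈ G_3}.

0.00

The minimum is attained at A = 0, B = 0:
  (B ∨ B) = max(0, 0) = 0
  not (B ∨ B): Gödel ¬ of 0 = 1 (operand is 0)
  (not (B ∨ B) ∨ A) = max(1, 0) = 1
  (A ∨ B) = max(0, 0) = 0
  ((not (B ∨ B) ∨ A) → (A ∨ B)): 1 > 0, so result = 0
  (A → ((not (B ∨ B) ∨ A) → (A ∨ B))): 0 ≤ 0, so result = 1
  not (A → ((not (B ∨ B) ∨ A) → (A ∨ B))): Gödel ¬ of 1 = 0 (operand ≠ 0)
Checking all 9 assignments confirms none give a value below 0.00.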